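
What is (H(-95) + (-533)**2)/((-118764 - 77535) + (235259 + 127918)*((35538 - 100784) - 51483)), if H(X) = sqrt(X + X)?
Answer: -284089/42393484332 - I*sqrt(190)/42393484332 ≈ -6.7012e-6 - 3.2515e-10*I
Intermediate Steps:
H(X) = sqrt(2)*sqrt(X) (H(X) = sqrt(2*X) = sqrt(2)*sqrt(X))
(H(-95) + (-533)**2)/((-118764 - 77535) + (235259 + 127918)*((35538 - 100784) - 51483)) = (sqrt(2)*sqrt(-95) + (-533)**2)/((-118764 - 77535) + (235259 + 127918)*((35538 - 100784) - 51483)) = (sqrt(2)*(I*sqrt(95)) + 284089)/(-196299 + 363177*(-65246 - 51483)) = (I*sqrt(190) + 284089)/(-196299 + 363177*(-116729)) = (284089 + I*sqrt(190))/(-196299 - 42393288033) = (284089 + I*sqrt(190))/(-42393484332) = (284089 + I*sqrt(190))*(-1/42393484332) = -284089/42393484332 - I*sqrt(190)/42393484332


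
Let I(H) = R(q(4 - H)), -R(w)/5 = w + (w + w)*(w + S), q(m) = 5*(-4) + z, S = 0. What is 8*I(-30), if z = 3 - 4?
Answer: -34440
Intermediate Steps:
z = -1
q(m) = -21 (q(m) = 5*(-4) - 1 = -20 - 1 = -21)
R(w) = -10*w² - 5*w (R(w) = -5*(w + (w + w)*(w + 0)) = -5*(w + (2*w)*w) = -5*(w + 2*w²) = -10*w² - 5*w)
I(H) = -4305 (I(H) = -5*(-21)*(1 + 2*(-21)) = -5*(-21)*(1 - 42) = -5*(-21)*(-41) = -4305)
8*I(-30) = 8*(-4305) = -34440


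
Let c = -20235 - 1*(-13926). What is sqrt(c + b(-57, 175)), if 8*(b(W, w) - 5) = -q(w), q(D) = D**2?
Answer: I*sqrt(162114)/4 ≈ 100.66*I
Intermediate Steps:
b(W, w) = 5 - w**2/8 (b(W, w) = 5 + (-w**2)/8 = 5 - w**2/8)
c = -6309 (c = -20235 + 13926 = -6309)
sqrt(c + b(-57, 175)) = sqrt(-6309 + (5 - 1/8*175**2)) = sqrt(-6309 + (5 - 1/8*30625)) = sqrt(-6309 + (5 - 30625/8)) = sqrt(-6309 - 30585/8) = sqrt(-81057/8) = I*sqrt(162114)/4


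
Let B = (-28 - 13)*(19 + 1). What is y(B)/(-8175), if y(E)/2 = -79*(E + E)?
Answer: -51824/1635 ≈ -31.697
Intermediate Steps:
B = -820 (B = -41*20 = -820)
y(E) = -316*E (y(E) = 2*(-79*(E + E)) = 2*(-158*E) = -316*E)
y(B)/(-8175) = -316*(-820)/(-8175) = 259120*(-1/8175) = -51824/1635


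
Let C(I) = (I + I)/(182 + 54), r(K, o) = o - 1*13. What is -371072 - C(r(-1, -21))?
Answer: -21893231/59 ≈ -3.7107e+5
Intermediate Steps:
r(K, o) = -13 + o (r(K, o) = o - 13 = -13 + o)
C(I) = I/118 (C(I) = (2*I)/236 = (2*I)*(1/236) = I/118)
-371072 - C(r(-1, -21)) = -371072 - (-13 - 21)/118 = -371072 - (-34)/118 = -371072 - 1*(-17/59) = -371072 + 17/59 = -21893231/59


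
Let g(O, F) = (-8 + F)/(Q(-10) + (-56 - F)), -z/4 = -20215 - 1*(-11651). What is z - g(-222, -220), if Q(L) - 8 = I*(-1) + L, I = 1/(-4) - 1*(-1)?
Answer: 7365344/215 ≈ 34257.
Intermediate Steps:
I = 3/4 (I = 1*(-1/4) + 1 = -1/4 + 1 = 3/4 ≈ 0.75000)
Q(L) = 29/4 + L (Q(L) = 8 + ((3/4)*(-1) + L) = 8 + (-3/4 + L) = 29/4 + L)
z = 34256 (z = -4*(-20215 - 1*(-11651)) = -4*(-20215 + 11651) = -4*(-8564) = 34256)
g(O, F) = (-8 + F)/(-235/4 - F) (g(O, F) = (-8 + F)/((29/4 - 10) + (-56 - F)) = (-8 + F)/(-11/4 + (-56 - F)) = (-8 + F)/(-235/4 - F))
z - g(-222, -220) = 34256 - 4*(8 - 1*(-220))/(235 + 4*(-220)) = 34256 - 4*(8 + 220)/(235 - 880) = 34256 - 4*228/(-645) = 34256 - 4*(-1)*228/645 = 34256 - 1*(-304/215) = 34256 + 304/215 = 7365344/215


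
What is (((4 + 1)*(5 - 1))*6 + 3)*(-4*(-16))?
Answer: 7872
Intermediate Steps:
(((4 + 1)*(5 - 1))*6 + 3)*(-4*(-16)) = ((5*4)*6 + 3)*64 = (20*6 + 3)*64 = (120 + 3)*64 = 123*64 = 7872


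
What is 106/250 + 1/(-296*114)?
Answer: 1788307/4218000 ≈ 0.42397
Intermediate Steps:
106/250 + 1/(-296*114) = 106*(1/250) - 1/296*1/114 = 53/125 - 1/33744 = 1788307/4218000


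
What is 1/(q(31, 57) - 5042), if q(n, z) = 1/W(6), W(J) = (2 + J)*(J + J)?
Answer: -96/484031 ≈ -0.00019833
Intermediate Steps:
W(J) = 2*J*(2 + J) (W(J) = (2 + J)*(2*J) = 2*J*(2 + J))
q(n, z) = 1/96 (q(n, z) = 1/(2*6*(2 + 6)) = 1/(2*6*8) = 1/96)
1/(q(31, 57) - 5042) = 1/(1/96 - 5042) = 1/(-484031/96) = -96/484031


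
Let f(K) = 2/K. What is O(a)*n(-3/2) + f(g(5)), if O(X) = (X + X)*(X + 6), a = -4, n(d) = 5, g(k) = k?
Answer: -398/5 ≈ -79.600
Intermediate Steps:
O(X) = 2*X*(6 + X) (O(X) = (2*X)*(6 + X) = 2*X*(6 + X))
O(a)*n(-3/2) + f(g(5)) = (2*(-4)*(6 - 4))*5 + 2/5 = (2*(-4)*2)*5 + 2*(⅕) = -16*5 + ⅖ = -80 + ⅖ = -398/5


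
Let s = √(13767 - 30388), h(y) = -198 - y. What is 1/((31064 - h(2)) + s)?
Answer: 31264/977454317 - I*√16621/977454317 ≈ 3.1985e-5 - 1.319e-7*I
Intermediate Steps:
s = I*√16621 (s = √(-16621) = I*√16621 ≈ 128.92*I)
1/((31064 - h(2)) + s) = 1/((31064 - (-198 - 1*2)) + I*√16621) = 1/((31064 - (-198 - 2)) + I*√16621) = 1/((31064 - 1*(-200)) + I*√16621) = 1/((31064 + 200) + I*√16621) = 1/(31264 + I*√16621)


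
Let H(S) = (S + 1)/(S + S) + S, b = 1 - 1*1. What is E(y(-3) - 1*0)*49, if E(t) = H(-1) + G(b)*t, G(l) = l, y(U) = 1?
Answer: -49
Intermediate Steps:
b = 0 (b = 1 - 1 = 0)
H(S) = S + (1 + S)/(2*S) (H(S) = (1 + S)/((2*S)) + S = (1 + S)*(1/(2*S)) + S = (1 + S)/(2*S) + S = S + (1 + S)/(2*S))
E(t) = -1 (E(t) = (½ - 1 + (½)/(-1)) + 0*t = (½ - 1 + (½)*(-1)) + 0 = (½ - 1 - ½) + 0 = -1 + 0 = -1)
E(y(-3) - 1*0)*49 = -1*49 = -49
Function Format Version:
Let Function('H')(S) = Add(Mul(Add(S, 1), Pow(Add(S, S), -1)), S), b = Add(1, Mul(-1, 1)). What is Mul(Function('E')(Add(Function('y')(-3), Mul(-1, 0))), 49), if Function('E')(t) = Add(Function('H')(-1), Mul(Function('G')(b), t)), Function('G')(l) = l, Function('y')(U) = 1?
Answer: -49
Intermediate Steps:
b = 0 (b = Add(1, -1) = 0)
Function('H')(S) = Add(S, Mul(Rational(1, 2), Pow(S, -1), Add(1, S))) (Function('H')(S) = Add(Mul(Add(1, S), Pow(Mul(2, S), -1)), S) = Add(Mul(Add(1, S), Mul(Rational(1, 2), Pow(S, -1))), S) = Add(Mul(Rational(1, 2), Pow(S, -1), Add(1, S)), S) = Add(S, Mul(Rational(1, 2), Pow(S, -1), Add(1, S))))
Function('E')(t) = -1 (Function('E')(t) = Add(Add(Rational(1, 2), -1, Mul(Rational(1, 2), Pow(-1, -1))), Mul(0, t)) = Add(Add(Rational(1, 2), -1, Mul(Rational(1, 2), -1)), 0) = Add(Add(Rational(1, 2), -1, Rational(-1, 2)), 0) = Add(-1, 0) = -1)
Mul(Function('E')(Add(Function('y')(-3), Mul(-1, 0))), 49) = Mul(-1, 49) = -49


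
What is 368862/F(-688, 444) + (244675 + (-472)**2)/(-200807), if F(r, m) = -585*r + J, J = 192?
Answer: -19027096469/13476559384 ≈ -1.4119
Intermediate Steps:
F(r, m) = 192 - 585*r (F(r, m) = -585*r + 192 = 192 - 585*r)
368862/F(-688, 444) + (244675 + (-472)**2)/(-200807) = 368862/(192 - 585*(-688)) + (244675 + (-472)**2)/(-200807) = 368862/(192 + 402480) + (244675 + 222784)*(-1/200807) = 368862/402672 + 467459*(-1/200807) = 368862*(1/402672) - 467459/200807 = 61477/67112 - 467459/200807 = -19027096469/13476559384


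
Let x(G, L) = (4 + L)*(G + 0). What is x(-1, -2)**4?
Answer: 16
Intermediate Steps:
x(G, L) = G*(4 + L) (x(G, L) = (4 + L)*G = G*(4 + L))
x(-1, -2)**4 = (-(4 - 2))**4 = (-1*2)**4 = (-2)**4 = 16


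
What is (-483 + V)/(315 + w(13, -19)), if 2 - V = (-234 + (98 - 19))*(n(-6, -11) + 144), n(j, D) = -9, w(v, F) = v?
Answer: 5111/82 ≈ 62.329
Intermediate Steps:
V = 20927 (V = 2 - (-234 + (98 - 19))*(-9 + 144) = 2 - (-234 + 79)*135 = 2 - (-155)*135 = 2 - 1*(-20925) = 2 + 20925 = 20927)
(-483 + V)/(315 + w(13, -19)) = (-483 + 20927)/(315 + 13) = 20444/328 = 20444*(1/328) = 5111/82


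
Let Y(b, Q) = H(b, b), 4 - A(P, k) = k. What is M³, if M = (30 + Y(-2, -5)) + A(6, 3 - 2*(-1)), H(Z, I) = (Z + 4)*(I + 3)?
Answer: 29791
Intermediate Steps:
H(Z, I) = (3 + I)*(4 + Z) (H(Z, I) = (4 + Z)*(3 + I) = (3 + I)*(4 + Z))
A(P, k) = 4 - k
Y(b, Q) = 12 + b² + 7*b (Y(b, Q) = 12 + 3*b + 4*b + b*b = 12 + 3*b + 4*b + b² = 12 + b² + 7*b)
M = 31 (M = (30 + (12 + (-2)² + 7*(-2))) + (4 - (3 - 2*(-1))) = (30 + (12 + 4 - 14)) + (4 - (3 + 2)) = (30 + 2) + (4 - 1*5) = 32 + (4 - 5) = 32 - 1 = 31)
M³ = 31³ = 29791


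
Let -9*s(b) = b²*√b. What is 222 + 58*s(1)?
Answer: 1940/9 ≈ 215.56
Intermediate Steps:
s(b) = -b^(5/2)/9 (s(b) = -b²*√b/9 = -b^(5/2)/9)
222 + 58*s(1) = 222 + 58*(-1^(5/2)/9) = 222 + 58*(-⅑*1) = 222 + 58*(-⅑) = 222 - 58/9 = 1940/9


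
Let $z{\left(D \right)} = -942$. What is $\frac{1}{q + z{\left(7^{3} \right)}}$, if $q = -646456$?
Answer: $- \frac{1}{647398} \approx -1.5446 \cdot 10^{-6}$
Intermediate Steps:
$\frac{1}{q + z{\left(7^{3} \right)}} = \frac{1}{-646456 - 942} = \frac{1}{-647398} = - \frac{1}{647398}$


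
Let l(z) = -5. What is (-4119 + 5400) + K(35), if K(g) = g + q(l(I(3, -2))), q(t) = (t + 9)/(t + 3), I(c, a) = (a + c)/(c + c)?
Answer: 1314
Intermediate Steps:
I(c, a) = (a + c)/(2*c) (I(c, a) = (a + c)/((2*c)) = (a + c)*(1/(2*c)) = (a + c)/(2*c))
q(t) = (9 + t)/(3 + t)
K(g) = -2 + g (K(g) = g + (9 - 5)/(3 - 5) = g + 4/(-2) = g - ½*4 = g - 2 = -2 + g)
(-4119 + 5400) + K(35) = (-4119 + 5400) + (-2 + 35) = 1281 + 33 = 1314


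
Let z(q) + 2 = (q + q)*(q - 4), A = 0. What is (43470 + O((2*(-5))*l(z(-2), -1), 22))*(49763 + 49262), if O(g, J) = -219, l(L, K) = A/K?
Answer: 4282930275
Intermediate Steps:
z(q) = -2 + 2*q*(-4 + q) (z(q) = -2 + (q + q)*(q - 4) = -2 + (2*q)*(-4 + q) = -2 + 2*q*(-4 + q))
l(L, K) = 0 (l(L, K) = 0/K = 0)
(43470 + O((2*(-5))*l(z(-2), -1), 22))*(49763 + 49262) = (43470 - 219)*(49763 + 49262) = 43251*99025 = 4282930275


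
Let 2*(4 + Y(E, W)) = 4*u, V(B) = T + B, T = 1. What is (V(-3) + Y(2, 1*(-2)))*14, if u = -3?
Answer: -168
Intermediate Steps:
V(B) = 1 + B
Y(E, W) = -10 (Y(E, W) = -4 + (4*(-3))/2 = -4 + (½)*(-12) = -4 - 6 = -10)
(V(-3) + Y(2, 1*(-2)))*14 = ((1 - 3) - 10)*14 = (-2 - 10)*14 = -12*14 = -168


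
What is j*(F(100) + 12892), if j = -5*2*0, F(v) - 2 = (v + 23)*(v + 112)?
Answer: 0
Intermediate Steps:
F(v) = 2 + (23 + v)*(112 + v) (F(v) = 2 + (v + 23)*(v + 112) = 2 + (23 + v)*(112 + v))
j = 0 (j = -10*0 = 0)
j*(F(100) + 12892) = 0*((2578 + 100**2 + 135*100) + 12892) = 0*((2578 + 10000 + 13500) + 12892) = 0*(26078 + 12892) = 0*38970 = 0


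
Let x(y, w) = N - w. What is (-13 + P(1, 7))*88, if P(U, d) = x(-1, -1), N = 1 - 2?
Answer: -1144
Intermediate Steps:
N = -1
x(y, w) = -1 - w
P(U, d) = 0 (P(U, d) = -1 - 1*(-1) = -1 + 1 = 0)
(-13 + P(1, 7))*88 = (-13 + 0)*88 = -13*88 = -1144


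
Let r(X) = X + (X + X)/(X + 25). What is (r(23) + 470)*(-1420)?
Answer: -4208525/6 ≈ -7.0142e+5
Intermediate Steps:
r(X) = X + 2*X/(25 + X) (r(X) = X + (2*X)/(25 + X) = X + 2*X/(25 + X))
(r(23) + 470)*(-1420) = (23*(27 + 23)/(25 + 23) + 470)*(-1420) = (23*50/48 + 470)*(-1420) = (23*(1/48)*50 + 470)*(-1420) = (575/24 + 470)*(-1420) = (11855/24)*(-1420) = -4208525/6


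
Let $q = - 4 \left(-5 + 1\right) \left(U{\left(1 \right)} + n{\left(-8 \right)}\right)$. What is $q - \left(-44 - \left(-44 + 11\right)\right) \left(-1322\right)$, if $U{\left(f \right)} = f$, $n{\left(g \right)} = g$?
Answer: $-14654$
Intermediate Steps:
$q = -112$ ($q = - 4 \left(-5 + 1\right) \left(1 - 8\right) = \left(-4\right) \left(-4\right) \left(-7\right) = 16 \left(-7\right) = -112$)
$q - \left(-44 - \left(-44 + 11\right)\right) \left(-1322\right) = -112 - \left(-44 - \left(-44 + 11\right)\right) \left(-1322\right) = -112 - \left(-44 - -33\right) \left(-1322\right) = -112 - \left(-44 + 33\right) \left(-1322\right) = -112 - \left(-11\right) \left(-1322\right) = -112 - 14542 = -14654$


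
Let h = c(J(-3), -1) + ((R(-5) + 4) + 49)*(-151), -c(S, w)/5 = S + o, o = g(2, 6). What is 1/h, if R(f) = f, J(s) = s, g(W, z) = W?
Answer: -1/7243 ≈ -0.00013806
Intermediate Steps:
o = 2
c(S, w) = -10 - 5*S (c(S, w) = -5*(S + 2) = -5*(2 + S) = -10 - 5*S)
h = -7243 (h = (-10 - 5*(-3)) + ((-5 + 4) + 49)*(-151) = (-10 + 15) + (-1 + 49)*(-151) = 5 + 48*(-151) = 5 - 7248 = -7243)
1/h = 1/(-7243) = -1/7243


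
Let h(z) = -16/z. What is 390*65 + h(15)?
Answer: 380234/15 ≈ 25349.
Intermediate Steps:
390*65 + h(15) = 390*65 - 16/15 = 25350 - 16*1/15 = 25350 - 16/15 = 380234/15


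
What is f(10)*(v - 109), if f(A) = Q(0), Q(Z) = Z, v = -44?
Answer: 0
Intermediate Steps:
f(A) = 0
f(10)*(v - 109) = 0*(-44 - 109) = 0*(-153) = 0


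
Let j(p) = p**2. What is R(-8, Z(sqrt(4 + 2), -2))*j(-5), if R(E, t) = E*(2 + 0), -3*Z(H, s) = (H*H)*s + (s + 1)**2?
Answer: -400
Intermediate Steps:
Z(H, s) = -(1 + s)**2/3 - s*H**2/3 (Z(H, s) = -((H*H)*s + (s + 1)**2)/3 = -(H**2*s + (1 + s)**2)/3 = -(s*H**2 + (1 + s)**2)/3 = -((1 + s)**2 + s*H**2)/3 = -(1 + s)**2/3 - s*H**2/3)
R(E, t) = 2*E (R(E, t) = E*2 = 2*E)
R(-8, Z(sqrt(4 + 2), -2))*j(-5) = (2*(-8))*(-5)**2 = -16*25 = -400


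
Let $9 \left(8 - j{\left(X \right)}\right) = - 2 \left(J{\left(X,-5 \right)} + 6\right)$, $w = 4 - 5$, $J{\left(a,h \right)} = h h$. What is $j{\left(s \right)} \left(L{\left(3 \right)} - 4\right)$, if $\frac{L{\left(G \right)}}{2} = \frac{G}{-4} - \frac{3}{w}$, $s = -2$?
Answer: $\frac{67}{9} \approx 7.4444$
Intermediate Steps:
$J{\left(a,h \right)} = h^{2}$
$w = -1$ ($w = 4 - 5 = -1$)
$L{\left(G \right)} = 6 - \frac{G}{2}$ ($L{\left(G \right)} = 2 \left(\frac{G}{-4} - \frac{3}{-1}\right) = 2 \left(G \left(- \frac{1}{4}\right) - -3\right) = 2 \left(- \frac{G}{4} + 3\right) = 2 \left(3 - \frac{G}{4}\right) = 6 - \frac{G}{2}$)
$j{\left(X \right)} = \frac{134}{9}$ ($j{\left(X \right)} = 8 - \frac{\left(-2\right) \left(\left(-5\right)^{2} + 6\right)}{9} = 8 - \frac{\left(-2\right) \left(25 + 6\right)}{9} = 8 - \frac{\left(-2\right) 31}{9} = 8 - - \frac{62}{9} = 8 + \frac{62}{9} = \frac{134}{9}$)
$j{\left(s \right)} \left(L{\left(3 \right)} - 4\right) = \frac{134 \left(\left(6 - \frac{3}{2}\right) - 4\right)}{9} = \frac{134 \left(\frac{9}{2} - 4\right)}{9} = \frac{134}{9} \cdot \frac{1}{2} = \frac{67}{9}$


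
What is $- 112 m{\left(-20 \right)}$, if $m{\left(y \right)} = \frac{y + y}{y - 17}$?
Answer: $- \frac{4480}{37} \approx -121.08$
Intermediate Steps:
$m{\left(y \right)} = \frac{2 y}{-17 + y}$ ($m{\left(y \right)} = \frac{2 y}{y - 17} = \frac{2 y}{-17 + y}$)
$- 112 m{\left(-20 \right)} = - 112 \cdot 2 \left(-20\right) \frac{1}{-17 - 20} = - 112 \cdot 2 \left(-20\right) \frac{1}{-37} = - 112 \cdot 2 \left(-20\right) \left(- \frac{1}{37}\right) = \left(-112\right) \frac{40}{37} = - \frac{4480}{37}$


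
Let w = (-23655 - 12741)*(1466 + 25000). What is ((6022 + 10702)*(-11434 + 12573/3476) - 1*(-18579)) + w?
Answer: -91197574784/79 ≈ -1.1544e+9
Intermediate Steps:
w = -963256536 (w = -36396*26466 = -963256536)
((6022 + 10702)*(-11434 + 12573/3476) - 1*(-18579)) + w = ((6022 + 10702)*(-11434 + 12573/3476) - 1*(-18579)) - 963256536 = (16724*(-11434 + 12573*(1/3476)) + 18579) - 963256536 = (16724*(-11434 + 1143/316) + 18579) - 963256536 = (16724*(-3612001/316) + 18579) - 963256536 = (-15101776181/79 + 18579) - 963256536 = -15100308440/79 - 963256536 = -91197574784/79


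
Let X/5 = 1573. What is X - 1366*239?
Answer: -318609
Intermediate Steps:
X = 7865 (X = 5*1573 = 7865)
X - 1366*239 = 7865 - 1366*239 = 7865 - 326474 = -318609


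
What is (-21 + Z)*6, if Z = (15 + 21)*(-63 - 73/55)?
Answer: -771138/55 ≈ -14021.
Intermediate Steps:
Z = -127368/55 (Z = 36*(-63 - 73*1/55) = 36*(-63 - 73/55) = 36*(-3538/55) = -127368/55 ≈ -2315.8)
(-21 + Z)*6 = (-21 - 127368/55)*6 = -128523/55*6 = -771138/55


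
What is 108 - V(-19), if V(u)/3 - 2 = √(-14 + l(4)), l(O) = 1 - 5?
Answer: 102 - 9*I*√2 ≈ 102.0 - 12.728*I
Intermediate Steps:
l(O) = -4
V(u) = 6 + 9*I*√2 (V(u) = 6 + 3*√(-14 - 4) = 6 + 3*√(-18) = 6 + 3*(3*I*√2) = 6 + 9*I*√2)
108 - V(-19) = 108 - (6 + 9*I*√2) = 108 + (-6 - 9*I*√2) = 102 - 9*I*√2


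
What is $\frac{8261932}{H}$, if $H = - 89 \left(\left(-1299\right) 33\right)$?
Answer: $\frac{8261932}{3815163} \approx 2.1656$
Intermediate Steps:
$H = 3815163$ ($H = \left(-89\right) \left(-42867\right) = 3815163$)
$\frac{8261932}{H} = \frac{8261932}{3815163}$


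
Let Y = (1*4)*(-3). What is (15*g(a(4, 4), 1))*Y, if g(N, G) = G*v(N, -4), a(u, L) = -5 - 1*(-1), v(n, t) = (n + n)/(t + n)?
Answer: -180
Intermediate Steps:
Y = -12 (Y = 4*(-3) = -12)
v(n, t) = 2*n/(n + t) (v(n, t) = (2*n)/(n + t) = 2*n/(n + t))
a(u, L) = -4 (a(u, L) = -5 + 1 = -4)
g(N, G) = 2*G*N/(-4 + N) (g(N, G) = G*(2*N/(N - 4)) = G*(2*N/(-4 + N)) = 2*G*N/(-4 + N))
(15*g(a(4, 4), 1))*Y = (15*(2*1*(-4)/(-4 - 4)))*(-12) = (15*(2*1*(-4)/(-8)))*(-12) = (15*(2*1*(-4)*(-1/8)))*(-12) = (15*1)*(-12) = 15*(-12) = -180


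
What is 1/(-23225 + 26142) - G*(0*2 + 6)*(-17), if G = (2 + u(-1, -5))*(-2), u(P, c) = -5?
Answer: 1785205/2917 ≈ 612.00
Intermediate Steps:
G = 6 (G = (2 - 5)*(-2) = -3*(-2) = 6)
1/(-23225 + 26142) - G*(0*2 + 6)*(-17) = 1/(-23225 + 26142) - 6*(0*2 + 6)*(-17) = 1/2917 - 6*(0 + 6)*(-17) = 1/2917 - 6*6*(-17) = 1/2917 - 36*(-17) = 1/2917 - 1*(-612) = 1/2917 + 612 = 1785205/2917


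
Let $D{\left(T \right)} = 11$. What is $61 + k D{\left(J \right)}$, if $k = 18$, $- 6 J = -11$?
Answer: $259$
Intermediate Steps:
$J = \frac{11}{6}$ ($J = \left(- \frac{1}{6}\right) \left(-11\right) = \frac{11}{6} \approx 1.8333$)
$61 + k D{\left(J \right)} = 61 + 18 \cdot 11 = 61 + 198 = 259$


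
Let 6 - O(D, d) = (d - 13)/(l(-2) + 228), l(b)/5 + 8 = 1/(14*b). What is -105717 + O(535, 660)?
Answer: -555952265/5259 ≈ -1.0571e+5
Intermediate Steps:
l(b) = -40 + 5/(14*b) (l(b) = -40 + 5*(1/(14*b)) = -40 + 5/(14*b))
O(D, d) = 31918/5259 - 28*d/5259 (O(D, d) = 6 - (d - 13)/((-40 + (5/14)/(-2)) + 228) = 6 - (-13 + d)/((-40 + (5/14)*(-1/2)) + 228) = 6 - (-13 + d)/((-40 - 5/28) + 228) = 6 - (-13 + d)/(-1125/28 + 228) = 6 - (-13 + d)/5259/28 = 6 - (-13 + d)*28/5259 = 6 - (-364/5259 + 28*d/5259) = 6 + (364/5259 - 28*d/5259) = 31918/5259 - 28*d/5259)
-105717 + O(535, 660) = -105717 + (31918/5259 - 28/5259*660) = -105717 + (31918/5259 - 6160/1753) = -105717 + 13438/5259 = -555952265/5259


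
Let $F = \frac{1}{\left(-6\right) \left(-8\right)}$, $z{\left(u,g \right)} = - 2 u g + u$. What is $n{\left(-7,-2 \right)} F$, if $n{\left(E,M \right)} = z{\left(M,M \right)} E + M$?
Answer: $\frac{17}{12} \approx 1.4167$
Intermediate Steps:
$z{\left(u,g \right)} = u - 2 g u$ ($z{\left(u,g \right)} = - 2 g u + u = u - 2 g u$)
$n{\left(E,M \right)} = M + E M \left(1 - 2 M\right)$ ($n{\left(E,M \right)} = M \left(1 - 2 M\right) E + M = E M \left(1 - 2 M\right) + M = M + E M \left(1 - 2 M\right)$)
$F = \frac{1}{48} \approx 0.020833$
$n{\left(-7,-2 \right)} F = - 2 \left(1 - - 7 \left(-1 + 2 \left(-2\right)\right)\right) \frac{1}{48} = - 2 \left(1 - - 7 \left(-1 - 4\right)\right) \frac{1}{48} = - 2 \left(1 - \left(-7\right) \left(-5\right)\right) \frac{1}{48} = - 2 \left(1 - 35\right) \frac{1}{48} = \left(-2\right) \left(-34\right) \frac{1}{48} = 68 \cdot \frac{1}{48} = \frac{17}{12}$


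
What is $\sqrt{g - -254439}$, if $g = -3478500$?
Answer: $3 i \sqrt{358229} \approx 1795.6 i$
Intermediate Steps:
$\sqrt{g - -254439} = \sqrt{-3478500 - -254439} = \sqrt{-3478500 + 254439} = \sqrt{-3224061} = 3 i \sqrt{358229}$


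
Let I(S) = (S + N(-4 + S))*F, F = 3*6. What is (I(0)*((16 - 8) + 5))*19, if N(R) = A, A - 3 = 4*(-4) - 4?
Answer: -75582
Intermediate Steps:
A = -17 (A = 3 + (4*(-4) - 4) = 3 + (-16 - 4) = 3 - 20 = -17)
F = 18
N(R) = -17
I(S) = -306 + 18*S (I(S) = (S - 17)*18 = (-17 + S)*18 = -306 + 18*S)
(I(0)*((16 - 8) + 5))*19 = ((-306 + 18*0)*((16 - 8) + 5))*19 = ((-306 + 0)*(8 + 5))*19 = -306*13*19 = -3978*19 = -75582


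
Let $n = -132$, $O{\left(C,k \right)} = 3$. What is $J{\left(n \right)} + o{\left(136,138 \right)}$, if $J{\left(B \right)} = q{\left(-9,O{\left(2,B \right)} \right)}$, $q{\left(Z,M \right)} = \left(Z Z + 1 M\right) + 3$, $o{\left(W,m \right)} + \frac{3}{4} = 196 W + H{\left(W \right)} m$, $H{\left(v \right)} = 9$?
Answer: $\frac{111937}{4} \approx 27984.0$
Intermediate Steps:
$o{\left(W,m \right)} = - \frac{3}{4} + 9 m + 196 W$ ($o{\left(W,m \right)} = - \frac{3}{4} + \left(196 W + 9 m\right) = - \frac{3}{4} + \left(9 m + 196 W\right) = - \frac{3}{4} + 9 m + 196 W$)
$q{\left(Z,M \right)} = 3 + M + Z^{2}$ ($q{\left(Z,M \right)} = \left(Z^{2} + M\right) + 3 = \left(M + Z^{2}\right) + 3 = 3 + M + Z^{2}$)
$J{\left(B \right)} = 87$ ($J{\left(B \right)} = 3 + 3 + \left(-9\right)^{2} = 3 + 3 + 81 = 87$)
$J{\left(n \right)} + o{\left(136,138 \right)} = 87 + \left(- \frac{3}{4} + 9 \cdot 138 + 196 \cdot 136\right) = 87 + \left(- \frac{3}{4} + 1242 + 26656\right) = 87 + \frac{111589}{4} = \frac{111937}{4}$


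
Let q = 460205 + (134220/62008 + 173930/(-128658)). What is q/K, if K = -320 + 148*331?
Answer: 458930194880555/48533099993544 ≈ 9.4560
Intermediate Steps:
K = 48668 (K = -320 + 48988 = 48668)
q = 458930194880555/997228158 (q = 460205 + (134220*(1/62008) + 173930*(-1/128658)) = 460205 + (33555/15502 - 86965/64329) = 460205 + 810428165/997228158 = 458930194880555/997228158 ≈ 4.6021e+5)
q/K = (458930194880555/997228158)/48668 = (458930194880555/997228158)*(1/48668) = 458930194880555/48533099993544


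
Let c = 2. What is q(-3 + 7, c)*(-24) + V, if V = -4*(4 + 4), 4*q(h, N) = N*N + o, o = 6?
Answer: -92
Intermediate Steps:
q(h, N) = 3/2 + N²/4 (q(h, N) = (N*N + 6)/4 = (N² + 6)/4 = (6 + N²)/4 = 3/2 + N²/4)
V = -32 (V = -4*8 = -32)
q(-3 + 7, c)*(-24) + V = (3/2 + (¼)*2²)*(-24) - 32 = (3/2 + (¼)*4)*(-24) - 32 = (3/2 + 1)*(-24) - 32 = (5/2)*(-24) - 32 = -60 - 32 = -92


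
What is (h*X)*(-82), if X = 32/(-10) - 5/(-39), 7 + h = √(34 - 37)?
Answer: -343826/195 + 49118*I*√3/195 ≈ -1763.2 + 436.28*I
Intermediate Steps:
h = -7 + I*√3 (h = -7 + √(34 - 37) = -7 + √(-3) = -7 + I*√3 ≈ -7.0 + 1.732*I)
X = -599/195 (X = 32*(-⅒) - 5*(-1/39) = -16/5 + 5/39 = -599/195 ≈ -3.0718)
(h*X)*(-82) = ((-7 + I*√3)*(-599/195))*(-82) = (4193/195 - 599*I*√3/195)*(-82) = -343826/195 + 49118*I*√3/195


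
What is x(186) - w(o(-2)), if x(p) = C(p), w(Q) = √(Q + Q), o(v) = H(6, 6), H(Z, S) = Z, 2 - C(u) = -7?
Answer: 9 - 2*√3 ≈ 5.5359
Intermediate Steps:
C(u) = 9 (C(u) = 2 - 1*(-7) = 2 + 7 = 9)
o(v) = 6
w(Q) = √2*√Q (w(Q) = √(2*Q) = √2*√Q)
x(p) = 9
x(186) - w(o(-2)) = 9 - √2*√6 = 9 - 2*√3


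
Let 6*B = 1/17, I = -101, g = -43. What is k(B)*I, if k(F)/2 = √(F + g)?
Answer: -101*I*√447270/51 ≈ -1324.5*I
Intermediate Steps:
B = 1/102 (B = (⅙)/17 = (⅙)*(1/17) = 1/102 ≈ 0.0098039)
k(F) = 2*√(-43 + F) (k(F) = 2*√(F - 43) = 2*√(-43 + F))
k(B)*I = (2*√(-43 + 1/102))*(-101) = (2*√(-4385/102))*(-101) = (2*(I*√447270/102))*(-101) = (I*√447270/51)*(-101) = -101*I*√447270/51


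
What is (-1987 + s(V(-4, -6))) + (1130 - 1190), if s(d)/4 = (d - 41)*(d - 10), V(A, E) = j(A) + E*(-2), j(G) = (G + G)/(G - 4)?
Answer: -2383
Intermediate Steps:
j(G) = 2*G/(-4 + G) (j(G) = (2*G)/(-4 + G) = 2*G/(-4 + G))
V(A, E) = -2*E + 2*A/(-4 + A) (V(A, E) = 2*A/(-4 + A) + E*(-2) = 2*A/(-4 + A) - 2*E = -2*E + 2*A/(-4 + A))
s(d) = 4*(-41 + d)*(-10 + d) (s(d) = 4*((d - 41)*(d - 10)) = 4*((-41 + d)*(-10 + d)) = 4*(-41 + d)*(-10 + d))
(-1987 + s(V(-4, -6))) + (1130 - 1190) = (-1987 + (1640 - 408*(-4 - 1*(-6)*(-4 - 4))/(-4 - 4) + 4*(2*(-4 - 1*(-6)*(-4 - 4))/(-4 - 4))²)) + (1130 - 1190) = (-1987 + (1640 - 408*(-4 - 1*(-6)*(-8))/(-8) + 4*(2*(-4 - 1*(-6)*(-8))/(-8))²)) - 60 = (-1987 + (1640 - 408*(-1)*(-4 - 48)/8 + 4*(2*(-⅛)*(-4 - 48))²)) - 60 = (-1987 + (1640 - 408*(-1)*(-52)/8 + 4*(2*(-⅛)*(-52))²)) - 60 = (-1987 + (1640 - 204*13 + 4*13²)) - 60 = (-1987 + (1640 - 2652 + 4*169)) - 60 = (-1987 + (1640 - 2652 + 676)) - 60 = (-1987 - 336) - 60 = -2323 - 60 = -2383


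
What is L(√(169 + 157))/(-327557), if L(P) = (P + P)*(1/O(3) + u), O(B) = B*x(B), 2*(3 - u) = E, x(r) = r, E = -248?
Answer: -2288*√326/2948013 ≈ -0.014013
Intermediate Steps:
u = 127 (u = 3 - ½*(-248) = 3 + 124 = 127)
O(B) = B² (O(B) = B*B = B²)
L(P) = 2288*P/9 (L(P) = (P + P)*(1/(3²) + 127) = (2*P)*(1/9 + 127) = (2*P)*(⅑ + 127) = (2*P)*(1144/9) = 2288*P/9)
L(√(169 + 157))/(-327557) = (2288*√(169 + 157)/9)/(-327557) = (2288*√326/9)*(-1/327557) = -2288*√326/2948013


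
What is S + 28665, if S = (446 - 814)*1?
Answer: 28297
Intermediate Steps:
S = -368 (S = -368*1 = -368)
S + 28665 = -368 + 28665 = 28297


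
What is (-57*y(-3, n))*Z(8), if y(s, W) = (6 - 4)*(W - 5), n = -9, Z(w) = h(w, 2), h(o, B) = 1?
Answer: 1596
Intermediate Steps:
Z(w) = 1
y(s, W) = -10 + 2*W (y(s, W) = 2*(-5 + W) = -10 + 2*W)
(-57*y(-3, n))*Z(8) = -57*(-10 + 2*(-9))*1 = -57*(-10 - 18)*1 = -57*(-28)*1 = 1596*1 = 1596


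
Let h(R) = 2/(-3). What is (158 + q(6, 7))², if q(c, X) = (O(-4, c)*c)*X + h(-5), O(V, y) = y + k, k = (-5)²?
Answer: 19166884/9 ≈ 2.1297e+6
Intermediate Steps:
k = 25
O(V, y) = 25 + y (O(V, y) = y + 25 = 25 + y)
h(R) = -⅔ (h(R) = 2*(-⅓) = -⅔)
q(c, X) = -⅔ + X*c*(25 + c) (q(c, X) = ((25 + c)*c)*X - ⅔ = (c*(25 + c))*X - ⅔ = X*c*(25 + c) - ⅔ = -⅔ + X*c*(25 + c))
(158 + q(6, 7))² = (158 + (-⅔ + 7*6*(25 + 6)))² = (158 + (-⅔ + 7*6*31))² = (158 + (-⅔ + 1302))² = (158 + 3904/3)² = (4378/3)² = 19166884/9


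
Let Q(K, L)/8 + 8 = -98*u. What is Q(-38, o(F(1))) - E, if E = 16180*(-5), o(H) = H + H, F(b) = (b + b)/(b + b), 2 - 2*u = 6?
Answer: 82404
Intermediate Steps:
u = -2 (u = 1 - 1/2*6 = 1 - 3 = -2)
F(b) = 1 (F(b) = (2*b)/((2*b)) = (2*b)*(1/(2*b)) = 1)
o(H) = 2*H
Q(K, L) = 1504 (Q(K, L) = -64 + 8*(-98*(-2)) = -64 + 8*196 = -64 + 1568 = 1504)
E = -80900
Q(-38, o(F(1))) - E = 1504 - 1*(-80900) = 1504 + 80900 = 82404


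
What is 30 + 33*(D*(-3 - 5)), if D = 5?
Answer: -1290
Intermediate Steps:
30 + 33*(D*(-3 - 5)) = 30 + 33*(5*(-3 - 5)) = 30 + 33*(5*(-8)) = 30 + 33*(-40) = 30 - 1320 = -1290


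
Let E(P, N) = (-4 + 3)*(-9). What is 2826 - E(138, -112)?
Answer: 2817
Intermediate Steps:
E(P, N) = 9 (E(P, N) = -1*(-9) = 9)
2826 - E(138, -112) = 2826 - 1*9 = 2826 - 9 = 2817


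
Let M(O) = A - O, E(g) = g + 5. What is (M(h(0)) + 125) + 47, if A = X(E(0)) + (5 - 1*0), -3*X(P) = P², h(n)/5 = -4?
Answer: 566/3 ≈ 188.67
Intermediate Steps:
E(g) = 5 + g
h(n) = -20 (h(n) = 5*(-4) = -20)
X(P) = -P²/3
A = -10/3 (A = -(5 + 0)²/3 + (5 - 1*0) = -⅓*5² + (5 + 0) = -⅓*25 + 5 = -25/3 + 5 = -10/3 ≈ -3.3333)
M(O) = -10/3 - O
(M(h(0)) + 125) + 47 = ((-10/3 - 1*(-20)) + 125) + 47 = ((-10/3 + 20) + 125) + 47 = (50/3 + 125) + 47 = 425/3 + 47 = 566/3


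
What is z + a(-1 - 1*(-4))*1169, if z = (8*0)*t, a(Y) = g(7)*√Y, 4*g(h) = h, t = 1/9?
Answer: 8183*√3/4 ≈ 3543.3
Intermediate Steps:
t = ⅑ ≈ 0.11111
g(h) = h/4
a(Y) = 7*√Y/4 (a(Y) = ((¼)*7)*√Y = 7*√Y/4)
z = 0 (z = (8*0)*(⅑) = 0*(⅑) = 0)
z + a(-1 - 1*(-4))*1169 = 0 + (7*√(-1 - 1*(-4))/4)*1169 = 0 + (7*√(-1 + 4)/4)*1169 = 0 + (7*√3/4)*1169 = 0 + 8183*√3/4 = 8183*√3/4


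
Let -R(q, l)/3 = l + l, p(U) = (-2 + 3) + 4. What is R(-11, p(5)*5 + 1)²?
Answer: 24336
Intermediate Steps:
p(U) = 5 (p(U) = 1 + 4 = 5)
R(q, l) = -6*l (R(q, l) = -3*(l + l) = -6*l)
R(-11, p(5)*5 + 1)² = (-6*(5*5 + 1))² = (-6*(25 + 1))² = (-6*26)² = (-156)² = 24336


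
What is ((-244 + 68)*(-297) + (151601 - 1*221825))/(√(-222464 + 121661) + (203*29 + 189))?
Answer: -109076352/37018579 + 17952*I*√100803/37018579 ≈ -2.9465 + 0.15397*I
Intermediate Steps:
((-244 + 68)*(-297) + (151601 - 1*221825))/(√(-222464 + 121661) + (203*29 + 189)) = (-176*(-297) + (151601 - 221825))/(√(-100803) + (5887 + 189)) = (52272 - 70224)/(I*√100803 + 6076) = -17952/(6076 + I*√100803)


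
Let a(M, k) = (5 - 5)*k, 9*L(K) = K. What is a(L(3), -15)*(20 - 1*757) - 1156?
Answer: -1156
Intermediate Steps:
L(K) = K/9
a(M, k) = 0 (a(M, k) = 0*k = 0)
a(L(3), -15)*(20 - 1*757) - 1156 = 0*(20 - 1*757) - 1156 = 0*(20 - 757) - 1156 = 0*(-737) - 1156 = 0 - 1156 = -1156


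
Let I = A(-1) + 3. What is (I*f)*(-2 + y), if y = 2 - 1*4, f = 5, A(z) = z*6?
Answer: 60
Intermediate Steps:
A(z) = 6*z
y = -2 (y = 2 - 4 = -2)
I = -3 (I = 6*(-1) + 3 = -6 + 3 = -3)
(I*f)*(-2 + y) = (-3*5)*(-2 - 2) = -15*(-4) = 60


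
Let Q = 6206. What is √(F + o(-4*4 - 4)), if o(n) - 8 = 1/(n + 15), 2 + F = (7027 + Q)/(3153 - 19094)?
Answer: 2*√7893265855/79705 ≈ 2.2293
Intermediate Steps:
F = -45115/15941 (F = -2 + (7027 + 6206)/(3153 - 19094) = -2 + 13233/(-15941) = -2 + 13233*(-1/15941) = -2 - 13233/15941 = -45115/15941 ≈ -2.8301)
o(n) = 8 + 1/(15 + n) (o(n) = 8 + 1/(n + 15) = 8 + 1/(15 + n))
√(F + o(-4*4 - 4)) = √(-45115/15941 + (121 + 8*(-4*4 - 4))/(15 + (-4*4 - 4))) = √(-45115/15941 + (121 + 8*(-16 - 4))/(15 + (-16 - 4))) = √(-45115/15941 + (121 + 8*(-20))/(15 - 20)) = √(-45115/15941 + (121 - 160)/(-5)) = √(-45115/15941 - ⅕*(-39)) = √(-45115/15941 + 39/5) = √(396124/79705) = 2*√7893265855/79705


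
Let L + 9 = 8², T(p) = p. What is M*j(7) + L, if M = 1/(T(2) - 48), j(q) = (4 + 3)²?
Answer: 2481/46 ≈ 53.935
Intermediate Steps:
L = 55 (L = -9 + 8² = -9 + 64 = 55)
j(q) = 49 (j(q) = 7² = 49)
M = -1/46 (M = 1/(2 - 48) = 1/(-46) = -1/46 ≈ -0.021739)
M*j(7) + L = -1/46*49 + 55 = -49/46 + 55 = 2481/46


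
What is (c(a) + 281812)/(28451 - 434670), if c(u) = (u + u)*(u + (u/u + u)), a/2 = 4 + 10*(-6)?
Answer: -331764/406219 ≈ -0.81671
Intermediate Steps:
a = -112 (a = 2*(4 + 10*(-6)) = 2*(4 - 60) = 2*(-56) = -112)
c(u) = 2*u*(1 + 2*u) (c(u) = (2*u)*(u + (1 + u)) = (2*u)*(1 + 2*u) = 2*u*(1 + 2*u))
(c(a) + 281812)/(28451 - 434670) = (2*(-112)*(1 + 2*(-112)) + 281812)/(28451 - 434670) = (2*(-112)*(1 - 224) + 281812)/(-406219) = (2*(-112)*(-223) + 281812)*(-1/406219) = (49952 + 281812)*(-1/406219) = 331764*(-1/406219) = -331764/406219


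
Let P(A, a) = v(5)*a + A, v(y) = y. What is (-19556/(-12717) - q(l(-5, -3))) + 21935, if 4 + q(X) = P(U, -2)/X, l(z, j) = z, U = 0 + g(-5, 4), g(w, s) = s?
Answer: 1395012793/63585 ≈ 21939.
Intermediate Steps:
U = 4 (U = 0 + 4 = 4)
P(A, a) = A + 5*a (P(A, a) = 5*a + A = A + 5*a)
q(X) = -4 - 6/X (q(X) = -4 + (4 + 5*(-2))/X = -4 + (4 - 10)/X = -4 - 6/X)
(-19556/(-12717) - q(l(-5, -3))) + 21935 = (-19556/(-12717) - (-4 - 6/(-5))) + 21935 = (-19556*(-1/12717) - (-4 - 6*(-1/5))) + 21935 = (19556/12717 - (-4 + 6/5)) + 21935 = (19556/12717 - 1*(-14/5)) + 21935 = (19556/12717 + 14/5) + 21935 = 275818/63585 + 21935 = 1395012793/63585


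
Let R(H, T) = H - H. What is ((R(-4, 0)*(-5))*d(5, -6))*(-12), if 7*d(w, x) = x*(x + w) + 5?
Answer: 0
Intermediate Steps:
d(w, x) = 5/7 + x*(w + x)/7 (d(w, x) = (x*(x + w) + 5)/7 = (x*(w + x) + 5)/7 = (5 + x*(w + x))/7 = 5/7 + x*(w + x)/7)
R(H, T) = 0
((R(-4, 0)*(-5))*d(5, -6))*(-12) = ((0*(-5))*(5/7 + (⅐)*(-6)² + (⅐)*5*(-6)))*(-12) = (0*(5/7 + (⅐)*36 - 30/7))*(-12) = (0*(5/7 + 36/7 - 30/7))*(-12) = (0*(11/7))*(-12) = 0*(-12) = 0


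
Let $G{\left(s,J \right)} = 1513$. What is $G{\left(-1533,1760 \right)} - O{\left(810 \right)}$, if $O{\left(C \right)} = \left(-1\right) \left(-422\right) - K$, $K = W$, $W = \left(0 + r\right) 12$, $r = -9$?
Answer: $983$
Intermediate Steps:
$W = -108$ ($W = \left(0 - 9\right) 12 = \left(-9\right) 12 = -108$)
$K = -108$
$O{\left(C \right)} = 530$ ($O{\left(C \right)} = \left(-1\right) \left(-422\right) - -108 = 422 + 108 = 530$)
$G{\left(-1533,1760 \right)} - O{\left(810 \right)} = 1513 - 530 = 983$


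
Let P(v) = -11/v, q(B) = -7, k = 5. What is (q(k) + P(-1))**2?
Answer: 16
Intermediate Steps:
(q(k) + P(-1))**2 = (-7 - 11/(-1))**2 = (-7 - 11*(-1))**2 = (-7 + 11)**2 = 4**2 = 16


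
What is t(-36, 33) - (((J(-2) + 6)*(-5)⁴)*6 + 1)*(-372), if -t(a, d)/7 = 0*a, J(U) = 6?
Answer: 16740372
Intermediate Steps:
t(a, d) = 0 (t(a, d) = -0*a = -7*0 = 0)
t(-36, 33) - (((J(-2) + 6)*(-5)⁴)*6 + 1)*(-372) = 0 - (((6 + 6)*(-5)⁴)*6 + 1)*(-372) = 0 - ((12*625)*6 + 1)*(-372) = 0 - (7500*6 + 1)*(-372) = 0 - (45000 + 1)*(-372) = 0 - 45001*(-372) = 0 - 1*(-16740372) = 0 + 16740372 = 16740372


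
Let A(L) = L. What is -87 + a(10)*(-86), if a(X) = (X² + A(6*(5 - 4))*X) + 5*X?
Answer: -18147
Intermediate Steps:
a(X) = X² + 11*X (a(X) = (X² + (6*(5 - 4))*X) + 5*X = (X² + (6*1)*X) + 5*X = (X² + 6*X) + 5*X = X² + 11*X)
-87 + a(10)*(-86) = -87 + (10*(11 + 10))*(-86) = -87 + (10*21)*(-86) = -87 + 210*(-86) = -87 - 18060 = -18147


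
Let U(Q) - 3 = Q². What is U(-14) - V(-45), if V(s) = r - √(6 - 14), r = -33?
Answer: 232 + 2*I*√2 ≈ 232.0 + 2.8284*I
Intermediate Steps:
U(Q) = 3 + Q²
V(s) = -33 - 2*I*√2 (V(s) = -33 - √(6 - 14) = -33 - √(-8) = -33 - 2*I*√2)
U(-14) - V(-45) = (3 + (-14)²) - (-33 - 2*I*√2) = (3 + 196) + (33 + 2*I*√2) = 199 + (33 + 2*I*√2) = 232 + 2*I*√2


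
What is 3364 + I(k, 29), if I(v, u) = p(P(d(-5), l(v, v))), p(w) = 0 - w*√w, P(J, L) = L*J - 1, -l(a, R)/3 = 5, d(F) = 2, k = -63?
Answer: 3364 + 31*I*√31 ≈ 3364.0 + 172.6*I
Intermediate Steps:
l(a, R) = -15 (l(a, R) = -3*5 = -15)
P(J, L) = -1 + J*L (P(J, L) = J*L - 1 = -1 + J*L)
p(w) = -w^(3/2) (p(w) = 0 - w^(3/2) = -w^(3/2))
I(v, u) = 31*I*√31 (I(v, u) = -(-1 + 2*(-15))^(3/2) = -(-1 - 30)^(3/2) = -(-31)^(3/2) = -(-31)*I*√31 = 31*I*√31)
3364 + I(k, 29) = 3364 + 31*I*√31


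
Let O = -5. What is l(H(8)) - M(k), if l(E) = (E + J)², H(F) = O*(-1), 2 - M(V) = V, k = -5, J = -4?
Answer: -6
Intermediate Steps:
M(V) = 2 - V
H(F) = 5 (H(F) = -5*(-1) = 5)
l(E) = (-4 + E)² (l(E) = (E - 4)² = (-4 + E)²)
l(H(8)) - M(k) = (-4 + 5)² - (2 - 1*(-5)) = 1² - (2 + 5) = 1 - 1*7 = 1 - 7 = -6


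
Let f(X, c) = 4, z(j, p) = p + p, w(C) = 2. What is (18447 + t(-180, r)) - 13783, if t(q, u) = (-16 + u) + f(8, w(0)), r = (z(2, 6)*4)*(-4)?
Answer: 4460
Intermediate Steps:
z(j, p) = 2*p
r = -192 (r = ((2*6)*4)*(-4) = (12*4)*(-4) = 48*(-4) = -192)
t(q, u) = -12 + u (t(q, u) = (-16 + u) + 4 = -12 + u)
(18447 + t(-180, r)) - 13783 = (18447 + (-12 - 192)) - 13783 = (18447 - 204) - 13783 = 18243 - 13783 = 4460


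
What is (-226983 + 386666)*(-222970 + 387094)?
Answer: 26207812692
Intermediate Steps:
(-226983 + 386666)*(-222970 + 387094) = 159683*164124 = 26207812692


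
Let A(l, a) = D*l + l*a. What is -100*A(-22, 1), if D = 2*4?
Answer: 19800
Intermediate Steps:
D = 8
A(l, a) = 8*l + a*l (A(l, a) = 8*l + l*a = 8*l + a*l)
-100*A(-22, 1) = -(-2200)*(8 + 1) = -(-2200)*9 = -100*(-198) = 19800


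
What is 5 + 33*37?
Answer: 1226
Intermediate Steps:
5 + 33*37 = 5 + 1221 = 1226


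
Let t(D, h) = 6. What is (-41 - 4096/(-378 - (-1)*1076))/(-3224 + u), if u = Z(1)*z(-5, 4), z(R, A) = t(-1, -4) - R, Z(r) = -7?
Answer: 16357/1152049 ≈ 0.014198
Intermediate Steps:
z(R, A) = 6 - R
u = -77 (u = -7*(6 - 1*(-5)) = -7*(6 + 5) = -7*11 = -77)
(-41 - 4096/(-378 - (-1)*1076))/(-3224 + u) = (-41 - 4096/(-378 - (-1)*1076))/(-3224 - 77) = (-41 - 4096/(-378 - 1*(-1076)))/(-3301) = (-41 - 4096/(-378 + 1076))*(-1/3301) = (-41 - 4096/698)*(-1/3301) = (-41 - 4096*1/698)*(-1/3301) = (-41 - 2048/349)*(-1/3301) = -16357/349*(-1/3301) = 16357/1152049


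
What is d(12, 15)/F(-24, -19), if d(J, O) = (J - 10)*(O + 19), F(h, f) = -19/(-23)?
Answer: 1564/19 ≈ 82.316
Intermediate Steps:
F(h, f) = 19/23 (F(h, f) = -19*(-1/23) = 19/23)
d(J, O) = (-10 + J)*(19 + O)
d(12, 15)/F(-24, -19) = (-190 - 10*15 + 19*12 + 12*15)/(19/23) = (-190 - 150 + 228 + 180)*(23/19) = 68*(23/19) = 1564/19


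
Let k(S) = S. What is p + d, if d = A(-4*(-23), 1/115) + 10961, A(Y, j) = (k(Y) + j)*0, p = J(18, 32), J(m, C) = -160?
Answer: 10801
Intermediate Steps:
p = -160
A(Y, j) = 0 (A(Y, j) = (Y + j)*0 = 0)
d = 10961 (d = 0 + 10961 = 10961)
p + d = -160 + 10961 = 10801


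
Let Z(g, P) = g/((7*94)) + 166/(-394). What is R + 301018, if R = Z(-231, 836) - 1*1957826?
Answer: -30680784847/18518 ≈ -1.6568e+6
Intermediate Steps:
Z(g, P) = -83/197 + g/658 (Z(g, P) = g/658 + 166*(-1/394) = g*(1/658) - 83/197 = g/658 - 83/197 = -83/197 + g/658)
R = -36255036171/18518 (R = (-83/197 + (1/658)*(-231)) - 1*1957826 = (-83/197 - 33/94) - 1957826 = -14303/18518 - 1957826 = -36255036171/18518 ≈ -1.9578e+6)
R + 301018 = -36255036171/18518 + 301018 = -30680784847/18518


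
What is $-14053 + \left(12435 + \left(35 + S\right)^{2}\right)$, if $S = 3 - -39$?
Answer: $4311$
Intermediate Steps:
$S = 42$ ($S = 3 + 39 = 42$)
$-14053 + \left(12435 + \left(35 + S\right)^{2}\right) = -14053 + \left(12435 + \left(35 + 42\right)^{2}\right) = -14053 + \left(12435 + 77^{2}\right) = -14053 + \left(12435 + 5929\right) = -14053 + 18364 = 4311$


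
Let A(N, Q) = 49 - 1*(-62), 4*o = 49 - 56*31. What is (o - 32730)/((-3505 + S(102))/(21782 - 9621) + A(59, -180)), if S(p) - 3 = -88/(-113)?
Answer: -182227611151/608559140 ≈ -299.44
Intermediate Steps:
o = -1687/4 (o = (49 - 56*31)/4 = (49 - 1736)/4 = (¼)*(-1687) = -1687/4 ≈ -421.75)
A(N, Q) = 111 (A(N, Q) = 49 + 62 = 111)
S(p) = 427/113 (S(p) = 3 - 88/(-113) = 3 - 88*(-1/113) = 3 + 88/113 = 427/113)
(o - 32730)/((-3505 + S(102))/(21782 - 9621) + A(59, -180)) = (-1687/4 - 32730)/((-3505 + 427/113)/(21782 - 9621) + 111) = -132607/(4*(-395638/113/12161 + 111)) = -132607/(4*(-395638/113*1/12161 + 111)) = -132607/(4*(-395638/1374193 + 111)) = -132607/(4*152139785/1374193) = -132607/4*1374193/152139785 = -182227611151/608559140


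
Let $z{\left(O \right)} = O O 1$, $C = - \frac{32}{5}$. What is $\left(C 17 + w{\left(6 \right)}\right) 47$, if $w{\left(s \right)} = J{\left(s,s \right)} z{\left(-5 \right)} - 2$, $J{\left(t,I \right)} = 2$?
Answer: $- \frac{14288}{5} \approx -2857.6$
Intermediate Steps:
$C = - \frac{32}{5}$ ($C = \left(-32\right) \frac{1}{5} = - \frac{32}{5} \approx -6.4$)
$z{\left(O \right)} = O^{2}$ ($z{\left(O \right)} = O^{2} \cdot 1 = O^{2}$)
$w{\left(s \right)} = 48$ ($w{\left(s \right)} = 2 \left(-5\right)^{2} - 2 = 2 \cdot 25 - 2 = 50 - 2 = 48$)
$\left(C 17 + w{\left(6 \right)}\right) 47 = \left(\left(- \frac{32}{5}\right) 17 + 48\right) 47 = \left(- \frac{544}{5} + 48\right) 47 = \left(- \frac{304}{5}\right) 47 = - \frac{14288}{5}$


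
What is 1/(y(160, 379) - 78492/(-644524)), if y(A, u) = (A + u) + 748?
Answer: 161131/207395220 ≈ 0.00077693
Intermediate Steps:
y(A, u) = 748 + A + u
1/(y(160, 379) - 78492/(-644524)) = 1/((748 + 160 + 379) - 78492/(-644524)) = 1/(1287 - 78492*(-1/644524)) = 1/(1287 + 19623/161131) = 1/(207395220/161131) = 161131/207395220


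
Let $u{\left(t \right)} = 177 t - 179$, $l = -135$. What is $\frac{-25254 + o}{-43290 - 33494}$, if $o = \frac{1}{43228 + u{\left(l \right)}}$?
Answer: $\frac{483715115}{1470720736} \approx 0.3289$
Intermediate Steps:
$u{\left(t \right)} = -179 + 177 t$
$o = \frac{1}{19154}$ ($o = \frac{1}{43228 + \left(-179 + 177 \left(-135\right)\right)} = \frac{1}{43228 - 24074} = \frac{1}{19154} \approx 5.2208 \cdot 10^{-5}$)
$\frac{-25254 + o}{-43290 - 33494} = \frac{-25254 + \frac{1}{19154}}{-43290 - 33494} = - \frac{483715115}{19154 \left(-76784\right)} = \left(- \frac{483715115}{19154}\right) \left(- \frac{1}{76784}\right) = \frac{483715115}{1470720736}$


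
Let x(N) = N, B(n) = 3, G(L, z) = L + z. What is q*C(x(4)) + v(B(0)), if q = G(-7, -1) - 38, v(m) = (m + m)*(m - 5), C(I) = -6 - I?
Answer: 448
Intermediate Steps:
v(m) = 2*m*(-5 + m) (v(m) = (2*m)*(-5 + m) = 2*m*(-5 + m))
q = -46 (q = (-7 - 1) - 38 = -8 - 38 = -46)
q*C(x(4)) + v(B(0)) = -46*(-6 - 1*4) + 2*3*(-5 + 3) = -46*(-6 - 4) + 2*3*(-2) = -46*(-10) - 12 = 460 - 12 = 448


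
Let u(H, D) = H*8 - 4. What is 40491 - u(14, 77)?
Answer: 40383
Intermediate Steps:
u(H, D) = -4 + 8*H (u(H, D) = 8*H - 4 = -4 + 8*H)
40491 - u(14, 77) = 40491 - (-4 + 8*14) = 40491 - (-4 + 112) = 40491 - 1*108 = 40491 - 108 = 40383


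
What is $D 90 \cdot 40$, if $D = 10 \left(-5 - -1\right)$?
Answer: $-144000$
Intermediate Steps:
$D = -40$ ($D = 10 \left(-5 + 1\right) = 10 \left(-4\right) = -40$)
$D 90 \cdot 40 = \left(-40\right) 90 \cdot 40 = \left(-3600\right) 40 = -144000$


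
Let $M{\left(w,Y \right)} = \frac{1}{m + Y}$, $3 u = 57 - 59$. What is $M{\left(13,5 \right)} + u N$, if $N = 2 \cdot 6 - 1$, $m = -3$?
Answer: $- \frac{41}{6} \approx -6.8333$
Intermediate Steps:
$u = - \frac{2}{3}$ ($u = \frac{57 - 59}{3} = \frac{1}{3} \left(-2\right) = - \frac{2}{3} \approx -0.66667$)
$M{\left(w,Y \right)} = \frac{1}{-3 + Y}$
$N = 11$ ($N = 12 - 1 = 11$)
$M{\left(13,5 \right)} + u N = \frac{1}{-3 + 5} - \frac{22}{3} = \frac{1}{2} - \frac{22}{3} = - \frac{41}{6}$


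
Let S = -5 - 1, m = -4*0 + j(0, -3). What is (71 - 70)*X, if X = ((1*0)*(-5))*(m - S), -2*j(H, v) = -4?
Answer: 0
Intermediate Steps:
j(H, v) = 2 (j(H, v) = -½*(-4) = 2)
m = 2 (m = -4*0 + 2 = 0 + 2 = 2)
S = -6
X = 0 (X = ((1*0)*(-5))*(2 - 1*(-6)) = (0*(-5))*(2 + 6) = 0*8 = 0)
(71 - 70)*X = (71 - 70)*0 = 1*0 = 0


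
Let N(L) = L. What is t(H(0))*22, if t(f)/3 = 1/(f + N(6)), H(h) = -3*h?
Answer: 11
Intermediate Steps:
t(f) = 3/(6 + f) (t(f) = 3/(f + 6) = 3/(6 + f))
t(H(0))*22 = (3/(6 - 3*0))*22 = (3/(6 + 0))*22 = (3/6)*22 = (3*(⅙))*22 = (½)*22 = 11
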